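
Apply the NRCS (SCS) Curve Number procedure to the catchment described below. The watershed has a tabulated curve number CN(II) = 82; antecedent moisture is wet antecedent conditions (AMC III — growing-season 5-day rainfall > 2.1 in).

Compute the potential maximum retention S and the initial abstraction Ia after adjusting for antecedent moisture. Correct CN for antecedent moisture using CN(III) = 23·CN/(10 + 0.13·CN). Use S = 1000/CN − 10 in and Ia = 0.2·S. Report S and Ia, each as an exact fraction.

S = 900/943 in ≈ 0.954 in; Ia = 180/943 in ≈ 0.191 in

Wet (AMC III): CN(III) = 23·82/(10 + 0.13·82) = 1886/(1033/50) = 94300/1033 ≈ 91.288
Max retention: S = 1000/(94300/1033) − 10 = 900/943 in (≈ 0.954 in)
Initial abstraction Ia = S/5 = (900/943)/5 = 180/943 ≈ 0.191 in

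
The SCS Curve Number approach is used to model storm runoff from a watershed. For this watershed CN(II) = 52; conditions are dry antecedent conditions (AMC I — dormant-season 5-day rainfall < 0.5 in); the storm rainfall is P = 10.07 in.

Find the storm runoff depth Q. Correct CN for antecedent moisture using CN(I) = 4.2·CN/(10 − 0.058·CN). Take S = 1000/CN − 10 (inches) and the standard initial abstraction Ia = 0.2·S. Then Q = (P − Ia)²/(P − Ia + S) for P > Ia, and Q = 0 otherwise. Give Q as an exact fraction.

Adjust CN=52 to AMC I: 4.2·52/(10 − 0.058·52) → (1092/5) ÷ (873/125) = 9100/291 ≈ 31.271
S = 1000/(9100/291) − 10 = 2000/91 in ≈ 21.978 in
Ia = 0.2·(2000/91) = 400/91 in ≈ 4.396 in
Since P=10.070 > Ia=4.396: effective rainfall P−Ia = 51637/9100 in
Q: (51637/9100)² ÷ (251637/9100) = 2666379769/2289896700 in (≈ 1.164 in)

Q = 2666379769/2289896700 in ≈ 1.164 in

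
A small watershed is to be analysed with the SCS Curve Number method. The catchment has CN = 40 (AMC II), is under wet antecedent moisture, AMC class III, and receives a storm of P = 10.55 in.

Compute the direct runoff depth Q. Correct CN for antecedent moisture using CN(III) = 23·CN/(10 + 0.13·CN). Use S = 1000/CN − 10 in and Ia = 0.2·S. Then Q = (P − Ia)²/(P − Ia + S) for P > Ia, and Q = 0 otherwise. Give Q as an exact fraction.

Adjust CN=40 to AMC III: 23·40/(10 + 0.13·40) → 920 ÷ (76/5) = 1150/19 ≈ 60.526
Retention S: 1000/CN − 10 with CN=60.526 → S = 150/23 ≈ 6.522 in
Initial abstraction Ia = S/5 = (150/23)/5 = 30/23 ≈ 1.304 in
Since P=10.550 > Ia=1.304: effective rainfall P−Ia = 4253/460 in
Runoff Q = (P−Ia)²/(P−Ia+S) = (9.246)²/(9.246+6.522) = 18088009/3336380 ≈ 5.421 in

Q = 18088009/3336380 in ≈ 5.421 in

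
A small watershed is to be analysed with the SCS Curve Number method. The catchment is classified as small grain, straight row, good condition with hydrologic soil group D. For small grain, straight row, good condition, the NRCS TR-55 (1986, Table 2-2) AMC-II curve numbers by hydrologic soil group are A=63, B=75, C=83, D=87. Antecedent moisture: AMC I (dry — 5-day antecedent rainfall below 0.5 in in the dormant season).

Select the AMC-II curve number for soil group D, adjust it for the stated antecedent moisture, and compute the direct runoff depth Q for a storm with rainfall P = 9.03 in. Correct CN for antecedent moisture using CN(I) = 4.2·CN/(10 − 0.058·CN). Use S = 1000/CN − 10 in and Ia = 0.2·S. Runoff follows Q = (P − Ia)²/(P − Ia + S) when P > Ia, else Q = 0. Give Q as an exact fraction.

Q = 2309734287961/396418988700 in ≈ 5.826 in

NRCS table: small grain, straight row, good condition, soil group D → CN(II) = 87
CN(I) from CN(II)=87: (4.2·87)/(10 − 0.058·87) = 182700/2477 ≈ 73.759
Max retention: S = 1000/(182700/2477) − 10 = 6500/1827 in (≈ 3.558 in)
Initial abstraction Ia = S/5 = (6500/1827)/5 = 1300/1827 ≈ 0.712 in
Excess rainfall: 9.030 − 0.712 = 8.318 in; P > Ia so Q > 0
Runoff Q = (P−Ia)²/(P−Ia+S) = (8.318)²/(8.318+3.558) = 2309734287961/396418988700 ≈ 5.826 in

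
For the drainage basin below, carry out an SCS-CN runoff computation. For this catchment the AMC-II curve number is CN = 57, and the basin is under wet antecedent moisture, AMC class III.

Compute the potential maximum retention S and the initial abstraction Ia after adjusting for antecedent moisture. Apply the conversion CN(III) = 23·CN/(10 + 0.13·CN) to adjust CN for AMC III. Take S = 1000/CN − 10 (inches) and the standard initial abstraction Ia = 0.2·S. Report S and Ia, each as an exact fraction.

S = 4300/1311 in ≈ 3.280 in; Ia = 860/1311 in ≈ 0.656 in

Wet (AMC III): CN(III) = 23·57/(10 + 0.13·57) = 1311/(1741/100) = 131100/1741 ≈ 75.302
Max retention: S = 1000/(131100/1741) − 10 = 4300/1311 in (≈ 3.280 in)
Ia = 0.2S: 0.2·3.280 = 0.656 in (exactly 860/1311)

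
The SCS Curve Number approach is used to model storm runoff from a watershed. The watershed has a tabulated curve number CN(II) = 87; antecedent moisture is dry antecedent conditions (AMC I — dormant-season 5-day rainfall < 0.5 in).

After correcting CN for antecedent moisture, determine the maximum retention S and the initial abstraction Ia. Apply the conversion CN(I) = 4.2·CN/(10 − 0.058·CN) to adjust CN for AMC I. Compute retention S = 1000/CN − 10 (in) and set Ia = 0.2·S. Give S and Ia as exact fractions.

S = 6500/1827 in ≈ 3.558 in; Ia = 1300/1827 in ≈ 0.712 in

Dry (AMC I): CN(I) = 4.2·87/(10 − 0.058·87) = (1827/5)/(2477/500) = 182700/2477 ≈ 73.759
Max retention: S = 1000/(182700/2477) − 10 = 6500/1827 in (≈ 3.558 in)
Initial abstraction Ia = S/5 = (6500/1827)/5 = 1300/1827 ≈ 0.712 in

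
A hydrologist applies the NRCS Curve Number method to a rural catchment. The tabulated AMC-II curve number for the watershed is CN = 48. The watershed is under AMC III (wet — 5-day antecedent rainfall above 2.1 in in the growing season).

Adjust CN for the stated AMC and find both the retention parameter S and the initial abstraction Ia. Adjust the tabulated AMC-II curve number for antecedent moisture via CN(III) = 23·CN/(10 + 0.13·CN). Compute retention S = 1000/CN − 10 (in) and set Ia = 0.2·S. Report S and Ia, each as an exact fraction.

S = 325/69 in ≈ 4.710 in; Ia = 65/69 in ≈ 0.942 in

Wet (AMC III): CN(III) = 23·48/(10 + 0.13·48) = 1104/(406/25) = 13800/203 ≈ 67.980
Max retention: S = 1000/(13800/203) − 10 = 325/69 in (≈ 4.710 in)
Initial abstraction Ia = S/5 = (325/69)/5 = 65/69 ≈ 0.942 in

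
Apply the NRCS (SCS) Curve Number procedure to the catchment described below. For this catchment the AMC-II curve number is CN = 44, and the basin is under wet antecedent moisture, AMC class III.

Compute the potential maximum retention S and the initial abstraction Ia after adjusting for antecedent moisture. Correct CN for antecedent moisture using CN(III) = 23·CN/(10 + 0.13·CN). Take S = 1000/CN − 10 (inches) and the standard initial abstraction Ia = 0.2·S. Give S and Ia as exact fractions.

S = 1400/253 in ≈ 5.534 in; Ia = 280/253 in ≈ 1.107 in

CN(III) from CN(II)=44: (23·44)/(10 + 0.13·44) = 25300/393 ≈ 64.377
S = 1000/(25300/393) − 10 = 1400/253 in ≈ 5.534 in
Ia = 0.2·(1400/253) = 280/253 in ≈ 1.107 in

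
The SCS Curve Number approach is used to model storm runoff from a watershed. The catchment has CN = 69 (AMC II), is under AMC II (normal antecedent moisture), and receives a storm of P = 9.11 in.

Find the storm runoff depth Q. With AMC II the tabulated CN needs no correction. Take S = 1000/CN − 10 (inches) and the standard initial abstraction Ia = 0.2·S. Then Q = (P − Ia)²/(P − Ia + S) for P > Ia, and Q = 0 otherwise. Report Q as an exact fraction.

Average conditions: CN = 69 (no AMC adjustment).
Retention S: 1000/CN − 10 with CN=69.000 → S = 310/69 ≈ 4.493 in
Ia = 0.2S: 0.2·4.493 = 0.899 in (exactly 62/69)
P − Ia = 9.110 − 0.899 = 56659/6900 ≈ 8.211 in (> 0, runoff occurs)
Q: (56659/6900)² ÷ (87659/6900) = 3210242281/604847100 in (≈ 5.308 in)

Q = 3210242281/604847100 in ≈ 5.308 in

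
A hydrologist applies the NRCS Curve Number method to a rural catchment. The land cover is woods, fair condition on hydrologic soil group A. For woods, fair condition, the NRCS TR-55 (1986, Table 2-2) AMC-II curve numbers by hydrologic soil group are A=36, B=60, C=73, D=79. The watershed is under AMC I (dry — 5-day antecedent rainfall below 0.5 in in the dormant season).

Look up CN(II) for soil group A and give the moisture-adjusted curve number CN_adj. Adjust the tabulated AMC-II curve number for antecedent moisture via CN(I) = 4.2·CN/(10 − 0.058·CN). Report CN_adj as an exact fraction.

NRCS table: woods, fair condition, soil group A → CN(II) = 36
Dry (AMC I): CN(I) = 4.2·36/(10 − 0.058·36) = (756/5)/(989/125) = 18900/989 ≈ 19.110

CN_adj = 18900/989 ≈ 19.110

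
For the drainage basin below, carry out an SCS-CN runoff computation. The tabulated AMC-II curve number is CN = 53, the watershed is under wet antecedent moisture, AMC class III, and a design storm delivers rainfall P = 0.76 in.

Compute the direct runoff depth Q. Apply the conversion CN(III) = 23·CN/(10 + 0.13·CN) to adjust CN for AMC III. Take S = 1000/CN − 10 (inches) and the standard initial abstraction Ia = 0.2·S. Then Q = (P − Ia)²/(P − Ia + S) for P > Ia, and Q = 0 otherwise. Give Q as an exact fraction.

Q = 0 in ≈ 0.000 in

Wet (AMC III): CN(III) = 23·53/(10 + 0.13·53) = 1219/(1689/100) = 121900/1689 ≈ 72.173
Max retention: S = 1000/(121900/1689) − 10 = 4700/1219 in (≈ 3.856 in)
Ia = 0.2S: 0.2·3.856 = 0.771 in (exactly 940/1219)
P = 0.760 ≤ Ia = 0.771 in: entire storm abstracted, Q = 0.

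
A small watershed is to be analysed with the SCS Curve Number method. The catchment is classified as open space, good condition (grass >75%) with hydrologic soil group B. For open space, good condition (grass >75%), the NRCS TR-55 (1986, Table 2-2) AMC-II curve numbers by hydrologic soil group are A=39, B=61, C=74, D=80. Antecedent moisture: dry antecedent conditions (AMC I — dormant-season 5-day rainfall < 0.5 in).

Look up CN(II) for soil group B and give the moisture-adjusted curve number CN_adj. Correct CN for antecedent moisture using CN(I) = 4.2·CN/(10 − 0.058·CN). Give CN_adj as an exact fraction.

NRCS table: open space, good condition (grass >75%), soil group B → CN(II) = 61
Dry (AMC I): CN(I) = 4.2·61/(10 − 0.058·61) = (1281/5)/(3231/500) = 42700/1077 ≈ 39.647

CN_adj = 42700/1077 ≈ 39.647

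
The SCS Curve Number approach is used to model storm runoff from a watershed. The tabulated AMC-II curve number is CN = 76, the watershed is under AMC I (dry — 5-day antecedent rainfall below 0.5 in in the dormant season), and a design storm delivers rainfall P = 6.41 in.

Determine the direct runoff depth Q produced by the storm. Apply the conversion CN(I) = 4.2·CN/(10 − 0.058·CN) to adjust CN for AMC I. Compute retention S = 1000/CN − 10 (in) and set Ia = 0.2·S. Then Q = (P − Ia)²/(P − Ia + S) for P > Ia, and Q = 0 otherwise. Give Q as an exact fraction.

Q = 4257954009/2197864900 in ≈ 1.937 in

Dry (AMC I): CN(I) = 4.2·76/(10 − 0.058·76) = (1596/5)/(699/125) = 13300/233 ≈ 57.082
Max retention: S = 1000/(13300/233) − 10 = 1000/133 in (≈ 7.519 in)
Initial abstraction Ia = S/5 = (1000/133)/5 = 200/133 ≈ 1.504 in
Excess rainfall: 6.410 − 1.504 = 4.906 in; P > Ia so Q > 0
Q = (65253/13300)²/((65253/13300) + 1000/133) = (4257954009/176890000)/(165253/13300) = 4257954009/2197864900 in ≈ 1.937 in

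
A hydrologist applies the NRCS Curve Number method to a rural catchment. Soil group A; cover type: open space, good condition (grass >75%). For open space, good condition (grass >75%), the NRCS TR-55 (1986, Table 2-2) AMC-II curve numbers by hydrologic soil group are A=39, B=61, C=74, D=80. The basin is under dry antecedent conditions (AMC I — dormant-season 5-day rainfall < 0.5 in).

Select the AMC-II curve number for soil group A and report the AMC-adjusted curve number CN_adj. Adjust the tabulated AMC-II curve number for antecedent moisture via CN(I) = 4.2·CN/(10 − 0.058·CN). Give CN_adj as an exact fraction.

CN_adj = 81900/3869 ≈ 21.168

NRCS table: open space, good condition (grass >75%), soil group A → CN(II) = 39
Adjust CN=39 to AMC I: 4.2·39/(10 − 0.058·39) → (819/5) ÷ (3869/500) = 81900/3869 ≈ 21.168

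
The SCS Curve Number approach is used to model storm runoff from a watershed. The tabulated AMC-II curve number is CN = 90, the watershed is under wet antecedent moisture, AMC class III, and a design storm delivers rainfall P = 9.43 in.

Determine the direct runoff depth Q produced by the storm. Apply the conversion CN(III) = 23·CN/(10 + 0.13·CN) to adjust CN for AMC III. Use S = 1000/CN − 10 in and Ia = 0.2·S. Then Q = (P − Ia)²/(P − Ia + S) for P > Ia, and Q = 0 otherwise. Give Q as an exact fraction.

Q = 37326626401/4206260700 in ≈ 8.874 in

CN(III) from CN(II)=90: (23·90)/(10 + 0.13·90) = 20700/217 ≈ 95.392
Retention S: 1000/CN − 10 with CN=95.392 → S = 100/207 ≈ 0.483 in
Initial abstraction Ia = S/5 = (100/207)/5 = 20/207 ≈ 0.097 in
Since P=9.430 > Ia=0.097: effective rainfall P−Ia = 193201/20700 in
Runoff Q = (P−Ia)²/(P−Ia+S) = (9.333)²/(9.333+0.483) = 37326626401/4206260700 ≈ 8.874 in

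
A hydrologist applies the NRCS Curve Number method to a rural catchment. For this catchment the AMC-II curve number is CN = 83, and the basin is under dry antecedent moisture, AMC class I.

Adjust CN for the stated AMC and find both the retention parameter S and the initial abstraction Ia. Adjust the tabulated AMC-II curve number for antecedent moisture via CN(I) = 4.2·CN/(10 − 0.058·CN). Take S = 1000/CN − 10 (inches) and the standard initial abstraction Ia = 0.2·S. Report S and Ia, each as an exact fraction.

CN(I) from CN(II)=83: (4.2·83)/(10 − 0.058·83) = 174300/2593 ≈ 67.219
S = 1000/(174300/2593) − 10 = 8500/1743 in ≈ 4.877 in
Ia = 0.2S: 0.2·4.877 = 0.975 in (exactly 1700/1743)

S = 8500/1743 in ≈ 4.877 in; Ia = 1700/1743 in ≈ 0.975 in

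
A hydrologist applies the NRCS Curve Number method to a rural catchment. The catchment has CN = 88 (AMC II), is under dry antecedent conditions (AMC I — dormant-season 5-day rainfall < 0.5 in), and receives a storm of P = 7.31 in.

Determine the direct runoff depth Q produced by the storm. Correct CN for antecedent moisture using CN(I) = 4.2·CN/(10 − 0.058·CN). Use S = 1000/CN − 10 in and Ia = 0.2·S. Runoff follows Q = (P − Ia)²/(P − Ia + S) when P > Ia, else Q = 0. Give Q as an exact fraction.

Q = 2630356369/587409900 in ≈ 4.478 in

CN(I) from CN(II)=88: (4.2·88)/(10 − 0.058·88) = 3850/51 ≈ 75.490
Retention S: 1000/CN − 10 with CN=75.490 → S = 250/77 ≈ 3.247 in
Ia = 0.2S: 0.2·3.247 = 0.649 in (exactly 50/77)
Excess rainfall: 7.310 − 0.649 = 6.661 in; P > Ia so Q > 0
Q: (51287/7700)² ÷ (76287/7700) = 2630356369/587409900 in (≈ 4.478 in)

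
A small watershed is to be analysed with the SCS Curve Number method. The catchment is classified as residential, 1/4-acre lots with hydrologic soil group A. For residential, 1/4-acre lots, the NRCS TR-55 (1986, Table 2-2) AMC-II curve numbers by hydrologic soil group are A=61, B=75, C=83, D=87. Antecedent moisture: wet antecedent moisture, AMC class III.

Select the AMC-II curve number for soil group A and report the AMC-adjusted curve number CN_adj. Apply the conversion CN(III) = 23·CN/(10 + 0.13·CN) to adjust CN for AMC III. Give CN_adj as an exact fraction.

NRCS table: residential, 1/4-acre lots, soil group A → CN(II) = 61
Adjust CN=61 to AMC III: 23·61/(10 + 0.13·61) → 1403 ÷ (1793/100) = 140300/1793 ≈ 78.249

CN_adj = 140300/1793 ≈ 78.249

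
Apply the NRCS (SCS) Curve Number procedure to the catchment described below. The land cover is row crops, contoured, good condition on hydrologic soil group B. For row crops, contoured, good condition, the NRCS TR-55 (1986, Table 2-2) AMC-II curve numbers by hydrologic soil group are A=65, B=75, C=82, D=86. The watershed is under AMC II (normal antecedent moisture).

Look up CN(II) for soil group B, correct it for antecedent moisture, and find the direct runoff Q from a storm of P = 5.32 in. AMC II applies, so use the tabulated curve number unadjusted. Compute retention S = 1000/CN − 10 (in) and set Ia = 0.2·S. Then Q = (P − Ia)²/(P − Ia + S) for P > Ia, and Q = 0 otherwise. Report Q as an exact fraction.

NRCS table: row crops, contoured, good condition, soil group B → CN(II) = 75
CN(II) = 75; AMC II needs no correction.
Max retention: S = 1000/75 − 10 = 10/3 in (≈ 3.333 in)
Initial abstraction Ia = S/5 = (10/3)/5 = 2/3 ≈ 0.667 in
P − Ia = 5.320 − 0.667 = 349/75 ≈ 4.653 in (> 0, runoff occurs)
Q: (349/75)² ÷ (599/75) = 121801/44925 in (≈ 2.711 in)

Q = 121801/44925 in ≈ 2.711 in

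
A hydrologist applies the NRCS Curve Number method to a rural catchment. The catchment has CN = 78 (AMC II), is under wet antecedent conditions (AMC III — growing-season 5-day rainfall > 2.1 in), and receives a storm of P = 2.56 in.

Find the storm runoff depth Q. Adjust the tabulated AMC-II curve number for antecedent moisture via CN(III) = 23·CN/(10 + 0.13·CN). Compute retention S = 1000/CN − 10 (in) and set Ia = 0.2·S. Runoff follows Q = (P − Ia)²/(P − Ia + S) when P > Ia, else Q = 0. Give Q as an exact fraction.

Q = 168402529/111295275 in ≈ 1.513 in

Wet (AMC III): CN(III) = 23·78/(10 + 0.13·78) = 1794/(1007/50) = 89700/1007 ≈ 89.076
S = 1000/(89700/1007) − 10 = 1100/897 in ≈ 1.226 in
Ia = 0.2·(1100/897) = 220/897 in ≈ 0.245 in
Excess rainfall: 2.560 − 0.245 = 2.315 in; P > Ia so Q > 0
Q = (51908/22425)²/((51908/22425) + 1100/897) = (2694440464/502880625)/(79408/22425) = 168402529/111295275 in ≈ 1.513 in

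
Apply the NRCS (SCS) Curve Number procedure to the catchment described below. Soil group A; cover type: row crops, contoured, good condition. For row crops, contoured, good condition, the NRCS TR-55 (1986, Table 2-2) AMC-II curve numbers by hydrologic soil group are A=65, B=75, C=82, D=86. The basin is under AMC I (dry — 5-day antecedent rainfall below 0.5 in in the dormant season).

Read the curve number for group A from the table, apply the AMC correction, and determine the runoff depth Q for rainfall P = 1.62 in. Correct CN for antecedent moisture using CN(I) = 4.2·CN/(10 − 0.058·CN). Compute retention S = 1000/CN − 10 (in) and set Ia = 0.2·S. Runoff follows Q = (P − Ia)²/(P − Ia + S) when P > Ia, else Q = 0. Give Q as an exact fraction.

Q = 0 in ≈ 0.000 in

NRCS table: row crops, contoured, good condition, soil group A → CN(II) = 65
CN(I) from CN(II)=65: (4.2·65)/(10 − 0.058·65) = 3900/89 ≈ 43.820
Retention S: 1000/CN − 10 with CN=43.820 → S = 500/39 ≈ 12.821 in
Ia = 0.2·(500/39) = 100/39 in ≈ 2.564 in
P = 1.620 ≤ Ia = 2.564 in: entire storm abstracted, Q = 0.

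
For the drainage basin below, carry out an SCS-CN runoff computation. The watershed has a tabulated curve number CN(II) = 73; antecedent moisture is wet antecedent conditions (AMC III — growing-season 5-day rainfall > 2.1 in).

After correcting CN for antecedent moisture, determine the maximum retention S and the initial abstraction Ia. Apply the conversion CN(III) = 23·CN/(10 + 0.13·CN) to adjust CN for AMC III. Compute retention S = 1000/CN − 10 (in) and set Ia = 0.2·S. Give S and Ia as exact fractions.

Wet (AMC III): CN(III) = 23·73/(10 + 0.13·73) = 1679/(1949/100) = 167900/1949 ≈ 86.147
Retention S: 1000/CN − 10 with CN=86.147 → S = 2700/1679 ≈ 1.608 in
Ia = 0.2S: 0.2·1.608 = 0.322 in (exactly 540/1679)

S = 2700/1679 in ≈ 1.608 in; Ia = 540/1679 in ≈ 0.322 in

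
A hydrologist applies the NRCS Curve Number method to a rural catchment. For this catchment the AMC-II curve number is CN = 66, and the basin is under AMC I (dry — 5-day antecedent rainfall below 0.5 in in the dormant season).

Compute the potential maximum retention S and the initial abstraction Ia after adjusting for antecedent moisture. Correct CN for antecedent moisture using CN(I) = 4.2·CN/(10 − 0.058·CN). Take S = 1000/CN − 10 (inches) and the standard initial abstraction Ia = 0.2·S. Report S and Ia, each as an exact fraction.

S = 8500/693 in ≈ 12.266 in; Ia = 1700/693 in ≈ 2.453 in

Adjust CN=66 to AMC I: 4.2·66/(10 − 0.058·66) → (1386/5) ÷ (1543/250) = 69300/1543 ≈ 44.913
Retention S: 1000/CN − 10 with CN=44.913 → S = 8500/693 ≈ 12.266 in
Ia = 0.2·(8500/693) = 1700/693 in ≈ 2.453 in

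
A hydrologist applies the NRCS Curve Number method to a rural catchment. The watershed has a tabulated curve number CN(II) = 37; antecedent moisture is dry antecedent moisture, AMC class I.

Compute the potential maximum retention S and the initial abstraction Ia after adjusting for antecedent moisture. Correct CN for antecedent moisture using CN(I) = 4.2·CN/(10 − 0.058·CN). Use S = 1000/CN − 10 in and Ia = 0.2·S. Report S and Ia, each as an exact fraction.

S = 1500/37 in ≈ 40.541 in; Ia = 300/37 in ≈ 8.108 in

CN(I) from CN(II)=37: (4.2·37)/(10 − 0.058·37) = 3700/187 ≈ 19.786
Max retention: S = 1000/(3700/187) − 10 = 1500/37 in (≈ 40.541 in)
Ia = 0.2·(1500/37) = 300/37 in ≈ 8.108 in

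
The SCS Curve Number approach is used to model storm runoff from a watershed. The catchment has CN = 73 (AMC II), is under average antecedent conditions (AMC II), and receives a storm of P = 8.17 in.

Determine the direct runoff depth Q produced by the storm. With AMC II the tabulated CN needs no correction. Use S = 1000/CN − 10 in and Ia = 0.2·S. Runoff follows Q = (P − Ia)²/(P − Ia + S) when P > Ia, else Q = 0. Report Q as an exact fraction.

AMC II — tabulated CN = 73 applies directly.
Max retention: S = 1000/73 − 10 = 270/73 in (≈ 3.699 in)
Ia = 0.2S: 0.2·3.699 = 0.740 in (exactly 54/73)
Since P=8.170 > Ia=0.740: effective rainfall P−Ia = 54241/7300 in
Q = (54241/7300)²/((54241/7300) + 270/73) = (2942086081/53290000)/(81241/7300) = 2942086081/593059300 in ≈ 4.961 in

Q = 2942086081/593059300 in ≈ 4.961 in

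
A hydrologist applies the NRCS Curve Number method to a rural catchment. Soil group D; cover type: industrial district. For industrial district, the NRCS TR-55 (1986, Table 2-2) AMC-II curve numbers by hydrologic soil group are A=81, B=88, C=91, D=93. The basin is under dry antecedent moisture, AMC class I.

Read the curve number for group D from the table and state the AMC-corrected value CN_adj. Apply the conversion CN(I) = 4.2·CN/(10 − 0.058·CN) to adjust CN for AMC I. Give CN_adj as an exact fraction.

NRCS table: industrial district, soil group D → CN(II) = 93
Adjust CN=93 to AMC I: 4.2·93/(10 − 0.058·93) → (1953/5) ÷ (2303/500) = 27900/329 ≈ 84.802

CN_adj = 27900/329 ≈ 84.802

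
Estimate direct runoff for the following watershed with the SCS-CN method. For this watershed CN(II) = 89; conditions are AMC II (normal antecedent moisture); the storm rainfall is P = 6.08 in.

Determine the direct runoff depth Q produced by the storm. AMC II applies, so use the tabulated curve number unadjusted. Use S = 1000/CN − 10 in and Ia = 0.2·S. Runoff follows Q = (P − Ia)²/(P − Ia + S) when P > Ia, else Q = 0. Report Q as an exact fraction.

AMC II — tabulated CN = 89 applies directly.
Retention S: 1000/CN − 10 with CN=89.000 → S = 110/89 ≈ 1.236 in
Ia = 0.2·(110/89) = 22/89 in ≈ 0.247 in
Since P=6.080 > Ia=0.247: effective rainfall P−Ia = 12978/2225 in
Q = (12978/2225)²/((12978/2225) + 110/89) = (168428484/4950625)/(15728/2225) = 42107121/8748700 in ≈ 4.813 in

Q = 42107121/8748700 in ≈ 4.813 in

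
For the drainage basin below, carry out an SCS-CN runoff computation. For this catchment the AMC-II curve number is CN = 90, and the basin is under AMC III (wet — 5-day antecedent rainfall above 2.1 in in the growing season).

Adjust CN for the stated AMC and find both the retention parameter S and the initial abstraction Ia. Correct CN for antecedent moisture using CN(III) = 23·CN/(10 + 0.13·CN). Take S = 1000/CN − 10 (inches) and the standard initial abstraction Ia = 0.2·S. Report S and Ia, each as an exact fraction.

S = 100/207 in ≈ 0.483 in; Ia = 20/207 in ≈ 0.097 in

Wet (AMC III): CN(III) = 23·90/(10 + 0.13·90) = 2070/(217/10) = 20700/217 ≈ 95.392
S = 1000/(20700/217) − 10 = 100/207 in ≈ 0.483 in
Initial abstraction Ia = S/5 = (100/207)/5 = 20/207 ≈ 0.097 in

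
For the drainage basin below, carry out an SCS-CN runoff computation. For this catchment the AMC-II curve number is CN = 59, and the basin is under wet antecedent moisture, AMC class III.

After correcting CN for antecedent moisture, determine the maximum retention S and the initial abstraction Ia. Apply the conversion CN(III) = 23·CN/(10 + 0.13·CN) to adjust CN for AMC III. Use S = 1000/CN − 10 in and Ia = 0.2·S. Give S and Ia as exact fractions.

S = 4100/1357 in ≈ 3.021 in; Ia = 820/1357 in ≈ 0.604 in

CN(III) from CN(II)=59: (23·59)/(10 + 0.13·59) = 135700/1767 ≈ 76.797
Retention S: 1000/CN − 10 with CN=76.797 → S = 4100/1357 ≈ 3.021 in
Initial abstraction Ia = S/5 = (4100/1357)/5 = 820/1357 ≈ 0.604 in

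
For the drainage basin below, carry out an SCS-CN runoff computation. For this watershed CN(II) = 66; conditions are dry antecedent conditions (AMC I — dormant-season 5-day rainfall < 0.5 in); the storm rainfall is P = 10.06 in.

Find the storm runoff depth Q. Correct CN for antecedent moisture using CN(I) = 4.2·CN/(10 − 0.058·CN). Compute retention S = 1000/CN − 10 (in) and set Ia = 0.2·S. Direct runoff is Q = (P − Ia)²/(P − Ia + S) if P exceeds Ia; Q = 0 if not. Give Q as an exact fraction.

CN(I) from CN(II)=66: (4.2·66)/(10 − 0.058·66) = 69300/1543 ≈ 44.913
Retention S: 1000/CN − 10 with CN=44.913 → S = 8500/693 ≈ 12.266 in
Ia = 0.2·(8500/693) = 1700/693 in ≈ 2.453 in
P − Ia = 10.060 − 2.453 = 263579/34650 ≈ 7.607 in (> 0, runoff occurs)
Q = (263579/34650)²/((263579/34650) + 8500/693) = (69473889241/1200622500)/(688579/34650) = 69473889241/23859262350 in ≈ 2.912 in

Q = 69473889241/23859262350 in ≈ 2.912 in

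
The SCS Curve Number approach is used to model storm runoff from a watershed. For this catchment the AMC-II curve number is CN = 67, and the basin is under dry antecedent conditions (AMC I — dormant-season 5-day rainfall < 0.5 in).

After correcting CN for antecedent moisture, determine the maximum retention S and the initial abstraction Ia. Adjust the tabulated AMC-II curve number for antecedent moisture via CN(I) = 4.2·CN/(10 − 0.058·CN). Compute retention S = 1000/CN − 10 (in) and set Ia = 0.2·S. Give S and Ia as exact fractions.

Dry (AMC I): CN(I) = 4.2·67/(10 − 0.058·67) = (1407/5)/(3057/500) = 46900/1019 ≈ 46.026
Retention S: 1000/CN − 10 with CN=46.026 → S = 5500/469 ≈ 11.727 in
Ia = 0.2·(5500/469) = 1100/469 in ≈ 2.345 in

S = 5500/469 in ≈ 11.727 in; Ia = 1100/469 in ≈ 2.345 in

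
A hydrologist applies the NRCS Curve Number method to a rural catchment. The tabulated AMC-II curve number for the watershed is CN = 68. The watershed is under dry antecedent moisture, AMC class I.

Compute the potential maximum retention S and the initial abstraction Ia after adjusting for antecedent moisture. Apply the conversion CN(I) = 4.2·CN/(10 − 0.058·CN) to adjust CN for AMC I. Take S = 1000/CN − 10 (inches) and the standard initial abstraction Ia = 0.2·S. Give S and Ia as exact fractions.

S = 4000/357 in ≈ 11.204 in; Ia = 800/357 in ≈ 2.241 in

CN(I) from CN(II)=68: (4.2·68)/(10 − 0.058·68) = 35700/757 ≈ 47.160
Max retention: S = 1000/(35700/757) − 10 = 4000/357 in (≈ 11.204 in)
Ia = 0.2·(4000/357) = 800/357 in ≈ 2.241 in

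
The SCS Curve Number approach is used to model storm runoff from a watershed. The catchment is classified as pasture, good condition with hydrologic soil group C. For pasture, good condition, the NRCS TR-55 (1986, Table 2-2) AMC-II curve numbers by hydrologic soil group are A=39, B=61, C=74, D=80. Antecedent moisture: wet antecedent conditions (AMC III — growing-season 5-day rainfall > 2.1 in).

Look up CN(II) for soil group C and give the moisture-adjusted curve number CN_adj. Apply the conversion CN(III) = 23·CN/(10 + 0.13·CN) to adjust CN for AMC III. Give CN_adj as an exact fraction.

CN_adj = 85100/981 ≈ 86.748

NRCS table: pasture, good condition, soil group C → CN(II) = 74
Adjust CN=74 to AMC III: 23·74/(10 + 0.13·74) → 1702 ÷ (981/50) = 85100/981 ≈ 86.748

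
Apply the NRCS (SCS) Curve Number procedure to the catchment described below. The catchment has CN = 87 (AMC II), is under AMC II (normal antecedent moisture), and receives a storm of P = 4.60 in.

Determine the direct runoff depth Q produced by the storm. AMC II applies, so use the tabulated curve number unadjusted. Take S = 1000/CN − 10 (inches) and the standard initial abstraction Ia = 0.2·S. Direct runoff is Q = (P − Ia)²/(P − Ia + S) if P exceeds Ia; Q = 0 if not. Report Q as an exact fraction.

AMC II — tabulated CN = 87 applies directly.
S = 1000/87 − 10 = 130/87 in ≈ 1.494 in
Ia = 0.2S: 0.2·1.494 = 0.299 in (exactly 26/87)
P − Ia = 4.600 − 0.299 = 1871/435 ≈ 4.301 in (> 0, runoff occurs)
Q: (1871/435)² ÷ (2521/435) = 3500641/1096635 in (≈ 3.192 in)

Q = 3500641/1096635 in ≈ 3.192 in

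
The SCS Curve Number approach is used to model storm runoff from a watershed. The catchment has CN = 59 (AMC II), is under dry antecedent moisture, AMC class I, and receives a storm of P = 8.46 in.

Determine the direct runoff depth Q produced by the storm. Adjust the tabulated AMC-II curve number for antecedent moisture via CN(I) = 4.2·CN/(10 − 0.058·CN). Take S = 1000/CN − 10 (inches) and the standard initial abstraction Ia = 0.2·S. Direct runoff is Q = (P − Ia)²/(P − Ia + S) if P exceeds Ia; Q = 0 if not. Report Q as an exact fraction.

Dry (AMC I): CN(I) = 4.2·59/(10 − 0.058·59) = (1239/5)/(3289/500) = 123900/3289 ≈ 37.671
Max retention: S = 1000/(123900/3289) − 10 = 20500/1239 in (≈ 16.546 in)
Ia = 0.2S: 0.2·16.546 = 3.309 in (exactly 4100/1239)
P − Ia = 8.460 − 3.309 = 319097/61950 ≈ 5.151 in (> 0, runoff occurs)
Q: (319097/61950)² ÷ (1344097/61950) = 101822895409/83266809150 in (≈ 1.223 in)

Q = 101822895409/83266809150 in ≈ 1.223 in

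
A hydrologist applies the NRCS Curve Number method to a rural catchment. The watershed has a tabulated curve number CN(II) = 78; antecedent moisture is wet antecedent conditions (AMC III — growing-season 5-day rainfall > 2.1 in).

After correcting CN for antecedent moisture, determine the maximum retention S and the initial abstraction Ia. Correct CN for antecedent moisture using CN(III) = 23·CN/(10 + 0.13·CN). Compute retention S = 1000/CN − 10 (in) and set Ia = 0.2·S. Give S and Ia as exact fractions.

CN(III) from CN(II)=78: (23·78)/(10 + 0.13·78) = 89700/1007 ≈ 89.076
Retention S: 1000/CN − 10 with CN=89.076 → S = 1100/897 ≈ 1.226 in
Ia = 0.2·(1100/897) = 220/897 in ≈ 0.245 in

S = 1100/897 in ≈ 1.226 in; Ia = 220/897 in ≈ 0.245 in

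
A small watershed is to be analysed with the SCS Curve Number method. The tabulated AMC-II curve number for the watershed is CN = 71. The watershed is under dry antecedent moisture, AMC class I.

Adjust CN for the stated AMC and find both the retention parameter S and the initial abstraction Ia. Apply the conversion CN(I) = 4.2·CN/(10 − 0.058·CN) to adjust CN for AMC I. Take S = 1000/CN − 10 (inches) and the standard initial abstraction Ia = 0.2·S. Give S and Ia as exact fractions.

Dry (AMC I): CN(I) = 4.2·71/(10 − 0.058·71) = (1491/5)/(2941/500) = 149100/2941 ≈ 50.697
Retention S: 1000/CN − 10 with CN=50.697 → S = 14500/1491 ≈ 9.725 in
Ia = 0.2S: 0.2·9.725 = 1.945 in (exactly 2900/1491)

S = 14500/1491 in ≈ 9.725 in; Ia = 2900/1491 in ≈ 1.945 in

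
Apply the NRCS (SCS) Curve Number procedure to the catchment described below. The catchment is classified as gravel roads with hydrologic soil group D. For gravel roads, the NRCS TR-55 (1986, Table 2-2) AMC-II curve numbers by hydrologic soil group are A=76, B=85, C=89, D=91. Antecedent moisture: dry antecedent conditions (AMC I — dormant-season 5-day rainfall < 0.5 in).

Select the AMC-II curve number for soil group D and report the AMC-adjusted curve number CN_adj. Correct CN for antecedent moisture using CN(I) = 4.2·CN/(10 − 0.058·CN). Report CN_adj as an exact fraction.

CN_adj = 63700/787 ≈ 80.940

NRCS table: gravel roads, soil group D → CN(II) = 91
Dry (AMC I): CN(I) = 4.2·91/(10 − 0.058·91) = (1911/5)/(2361/500) = 63700/787 ≈ 80.940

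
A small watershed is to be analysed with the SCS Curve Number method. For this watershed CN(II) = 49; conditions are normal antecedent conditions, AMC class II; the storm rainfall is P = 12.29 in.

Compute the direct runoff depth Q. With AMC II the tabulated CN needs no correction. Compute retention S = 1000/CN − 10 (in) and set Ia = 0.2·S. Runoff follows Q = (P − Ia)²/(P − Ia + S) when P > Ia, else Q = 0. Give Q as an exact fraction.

Average conditions: CN = 49 (no AMC adjustment).
Max retention: S = 1000/49 − 10 = 510/49 in (≈ 10.408 in)
Ia = 0.2S: 0.2·10.408 = 2.082 in (exactly 102/49)
P − Ia = 12.290 − 2.082 = 50021/4900 ≈ 10.208 in (> 0, runoff occurs)
Q = (50021/4900)²/((50021/4900) + 510/49) = (2502100441/24010000)/(101021/4900) = 2502100441/495002900 in ≈ 5.055 in

Q = 2502100441/495002900 in ≈ 5.055 in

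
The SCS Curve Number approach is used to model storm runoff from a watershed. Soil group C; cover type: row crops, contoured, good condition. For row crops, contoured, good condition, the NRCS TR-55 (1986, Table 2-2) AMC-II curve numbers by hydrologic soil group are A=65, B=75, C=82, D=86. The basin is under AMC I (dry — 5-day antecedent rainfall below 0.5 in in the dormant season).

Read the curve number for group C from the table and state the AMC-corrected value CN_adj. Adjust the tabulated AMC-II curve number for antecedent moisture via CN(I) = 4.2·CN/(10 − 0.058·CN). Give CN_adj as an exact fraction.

NRCS table: row crops, contoured, good condition, soil group C → CN(II) = 82
Dry (AMC I): CN(I) = 4.2·82/(10 − 0.058·82) = (1722/5)/(1311/250) = 28700/437 ≈ 65.675

CN_adj = 28700/437 ≈ 65.675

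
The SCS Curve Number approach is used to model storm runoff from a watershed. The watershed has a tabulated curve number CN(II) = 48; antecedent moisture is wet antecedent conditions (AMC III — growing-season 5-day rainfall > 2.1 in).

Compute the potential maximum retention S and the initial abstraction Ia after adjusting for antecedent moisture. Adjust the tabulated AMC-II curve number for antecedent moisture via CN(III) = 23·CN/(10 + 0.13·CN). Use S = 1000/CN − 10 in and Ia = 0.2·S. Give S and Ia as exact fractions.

S = 325/69 in ≈ 4.710 in; Ia = 65/69 in ≈ 0.942 in

CN(III) from CN(II)=48: (23·48)/(10 + 0.13·48) = 13800/203 ≈ 67.980
Max retention: S = 1000/(13800/203) − 10 = 325/69 in (≈ 4.710 in)
Ia = 0.2S: 0.2·4.710 = 0.942 in (exactly 65/69)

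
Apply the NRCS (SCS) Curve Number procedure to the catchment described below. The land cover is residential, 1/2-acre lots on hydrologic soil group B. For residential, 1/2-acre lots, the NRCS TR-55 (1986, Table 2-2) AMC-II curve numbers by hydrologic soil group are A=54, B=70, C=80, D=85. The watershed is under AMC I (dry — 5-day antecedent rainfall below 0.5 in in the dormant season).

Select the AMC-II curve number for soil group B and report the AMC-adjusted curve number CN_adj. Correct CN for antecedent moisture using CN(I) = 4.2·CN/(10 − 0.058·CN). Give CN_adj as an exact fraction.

CN_adj = 4900/99 ≈ 49.495

NRCS table: residential, 1/2-acre lots, soil group B → CN(II) = 70
Adjust CN=70 to AMC I: 4.2·70/(10 − 0.058·70) → 294 ÷ (297/50) = 4900/99 ≈ 49.495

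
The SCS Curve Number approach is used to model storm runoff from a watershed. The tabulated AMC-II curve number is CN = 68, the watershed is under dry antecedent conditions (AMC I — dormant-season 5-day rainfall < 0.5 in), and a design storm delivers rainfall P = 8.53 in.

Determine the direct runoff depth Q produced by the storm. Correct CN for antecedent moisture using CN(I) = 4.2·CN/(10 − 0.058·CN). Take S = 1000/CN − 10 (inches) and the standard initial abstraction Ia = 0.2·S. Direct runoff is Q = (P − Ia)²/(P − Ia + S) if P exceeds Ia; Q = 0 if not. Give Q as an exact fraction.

CN(I) from CN(II)=68: (4.2·68)/(10 − 0.058·68) = 35700/757 ≈ 47.160
Max retention: S = 1000/(35700/757) − 10 = 4000/357 in (≈ 11.204 in)
Initial abstraction Ia = S/5 = (4000/357)/5 = 800/357 ≈ 2.241 in
Since P=8.530 > Ia=2.241: effective rainfall P−Ia = 224521/35700 in
Q: (224521/35700)² ÷ (624521/35700) = 50409679441/22295399700 in (≈ 2.261 in)

Q = 50409679441/22295399700 in ≈ 2.261 in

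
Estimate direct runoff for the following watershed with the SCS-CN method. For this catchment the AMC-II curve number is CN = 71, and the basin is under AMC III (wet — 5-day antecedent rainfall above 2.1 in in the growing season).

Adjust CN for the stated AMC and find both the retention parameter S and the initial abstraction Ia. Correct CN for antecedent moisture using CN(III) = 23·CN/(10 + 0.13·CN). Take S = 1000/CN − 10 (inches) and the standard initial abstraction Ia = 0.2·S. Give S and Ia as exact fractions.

CN(III) from CN(II)=71: (23·71)/(10 + 0.13·71) = 163300/1923 ≈ 84.919
Retention S: 1000/CN − 10 with CN=84.919 → S = 2900/1633 ≈ 1.776 in
Ia = 0.2S: 0.2·1.776 = 0.355 in (exactly 580/1633)

S = 2900/1633 in ≈ 1.776 in; Ia = 580/1633 in ≈ 0.355 in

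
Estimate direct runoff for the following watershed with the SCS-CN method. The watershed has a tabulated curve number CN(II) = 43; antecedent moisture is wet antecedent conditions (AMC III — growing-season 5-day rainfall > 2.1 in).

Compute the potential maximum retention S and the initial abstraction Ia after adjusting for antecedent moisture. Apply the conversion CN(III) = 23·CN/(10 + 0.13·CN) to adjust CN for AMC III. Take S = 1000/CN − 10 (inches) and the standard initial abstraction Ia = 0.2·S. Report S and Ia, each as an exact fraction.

CN(III) from CN(II)=43: (23·43)/(10 + 0.13·43) = 98900/1559 ≈ 63.438
Retention S: 1000/CN − 10 with CN=63.438 → S = 5700/989 ≈ 5.763 in
Initial abstraction Ia = S/5 = (5700/989)/5 = 1140/989 ≈ 1.153 in

S = 5700/989 in ≈ 5.763 in; Ia = 1140/989 in ≈ 1.153 in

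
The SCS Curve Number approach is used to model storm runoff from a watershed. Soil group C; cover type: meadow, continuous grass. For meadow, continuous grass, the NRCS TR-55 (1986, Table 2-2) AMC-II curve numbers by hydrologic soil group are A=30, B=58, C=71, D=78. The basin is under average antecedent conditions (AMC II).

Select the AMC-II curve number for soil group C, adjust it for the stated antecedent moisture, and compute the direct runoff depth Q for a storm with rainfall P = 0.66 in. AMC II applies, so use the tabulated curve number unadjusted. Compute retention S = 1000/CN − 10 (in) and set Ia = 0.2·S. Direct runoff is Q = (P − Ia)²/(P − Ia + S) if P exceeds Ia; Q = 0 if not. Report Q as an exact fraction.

NRCS table: meadow, continuous grass, soil group C → CN(II) = 71
AMC II — tabulated CN = 71 applies directly.
S = 1000/71 − 10 = 290/71 in ≈ 4.085 in
Ia = 0.2S: 0.2·4.085 = 0.817 in (exactly 58/71)
P = 0.660 ≤ Ia = 0.817 in: entire storm abstracted, Q = 0.

Q = 0 in ≈ 0.000 in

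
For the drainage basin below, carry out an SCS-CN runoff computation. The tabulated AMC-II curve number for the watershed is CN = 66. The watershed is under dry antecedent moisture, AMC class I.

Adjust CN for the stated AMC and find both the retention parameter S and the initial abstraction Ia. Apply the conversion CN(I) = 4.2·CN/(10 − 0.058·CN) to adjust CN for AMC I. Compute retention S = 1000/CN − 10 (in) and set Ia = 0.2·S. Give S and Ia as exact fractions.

CN(I) from CN(II)=66: (4.2·66)/(10 − 0.058·66) = 69300/1543 ≈ 44.913
Retention S: 1000/CN − 10 with CN=44.913 → S = 8500/693 ≈ 12.266 in
Ia = 0.2·(8500/693) = 1700/693 in ≈ 2.453 in

S = 8500/693 in ≈ 12.266 in; Ia = 1700/693 in ≈ 2.453 in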